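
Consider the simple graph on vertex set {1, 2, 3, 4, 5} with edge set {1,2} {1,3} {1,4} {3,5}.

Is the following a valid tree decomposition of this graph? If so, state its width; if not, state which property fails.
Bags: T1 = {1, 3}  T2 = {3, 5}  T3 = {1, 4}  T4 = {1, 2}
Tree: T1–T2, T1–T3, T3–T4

Every vertex of G appears in some bag (union = {1, 2, 3, 4, 5}); every edge is covered by a bag; and for each vertex v the set of bags containing v is connected in the bag tree. The decomposition is therefore valid. The largest bag has 2 vertices, so the width is 1.

Yes; width 1.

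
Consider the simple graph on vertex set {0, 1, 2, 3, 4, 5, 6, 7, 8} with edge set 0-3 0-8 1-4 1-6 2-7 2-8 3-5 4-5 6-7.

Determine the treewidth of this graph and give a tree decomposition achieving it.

Treewidth 2.
One such decomposition:
Bags: B1 = {1, 4, 6}  B2 = {4, 6, 7}  B3 = {2, 4, 7}  B4 = {2, 4, 8}  B5 = {0, 4, 8}  B6 = {0, 3, 4}  B7 = {3, 4, 5}
Tree: B1–B2, B2–B3, B3–B4, B4–B5, B5–B6, B6–B7

Every bag has size at most 3, so the width is 3 − 1 = 2 and tw(G) ≤ 2. For the lower bound, G contains the cycle 4–1–6–7–2–8–0–3–5–4, so G is not a forest; only forests have treewidth ≤ 1, hence tw(G) ≥ 2. Therefore the treewidth is 2.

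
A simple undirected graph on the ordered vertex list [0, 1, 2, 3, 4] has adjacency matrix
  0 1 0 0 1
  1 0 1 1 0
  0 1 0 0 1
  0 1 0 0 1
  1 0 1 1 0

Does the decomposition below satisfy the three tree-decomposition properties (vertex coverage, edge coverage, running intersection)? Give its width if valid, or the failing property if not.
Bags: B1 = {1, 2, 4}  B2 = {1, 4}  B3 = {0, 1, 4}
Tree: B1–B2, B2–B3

A tree decomposition must satisfy three properties: every vertex lies in some bag; for every edge, both endpoints lie together in some bag; and for every vertex, the bags containing it form a connected subtree. Here vertex 3 appears in no bag, so the decomposition is invalid.

No — vertex 3 appears in no bag.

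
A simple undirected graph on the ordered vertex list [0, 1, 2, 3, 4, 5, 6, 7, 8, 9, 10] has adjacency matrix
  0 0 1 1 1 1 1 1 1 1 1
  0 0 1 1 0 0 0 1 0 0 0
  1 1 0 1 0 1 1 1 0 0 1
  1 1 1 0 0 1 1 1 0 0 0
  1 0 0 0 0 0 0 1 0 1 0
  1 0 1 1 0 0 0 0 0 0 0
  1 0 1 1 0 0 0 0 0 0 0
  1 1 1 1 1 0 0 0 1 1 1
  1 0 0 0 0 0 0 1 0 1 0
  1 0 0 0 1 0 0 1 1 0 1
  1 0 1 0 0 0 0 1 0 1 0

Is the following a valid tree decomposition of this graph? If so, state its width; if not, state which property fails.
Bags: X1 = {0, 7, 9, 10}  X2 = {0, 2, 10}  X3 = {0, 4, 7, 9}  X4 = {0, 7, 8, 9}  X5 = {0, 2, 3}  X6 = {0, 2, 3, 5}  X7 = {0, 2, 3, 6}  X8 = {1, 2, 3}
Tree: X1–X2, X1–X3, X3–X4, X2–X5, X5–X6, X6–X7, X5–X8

A tree decomposition must satisfy three properties: every vertex lies in some bag; for every edge, both endpoints lie together in some bag; and for every vertex, the bags containing it form a connected subtree. Here edge (7,2) lies in no bag, so the decomposition is invalid.

No — edge (7,2) lies in no bag.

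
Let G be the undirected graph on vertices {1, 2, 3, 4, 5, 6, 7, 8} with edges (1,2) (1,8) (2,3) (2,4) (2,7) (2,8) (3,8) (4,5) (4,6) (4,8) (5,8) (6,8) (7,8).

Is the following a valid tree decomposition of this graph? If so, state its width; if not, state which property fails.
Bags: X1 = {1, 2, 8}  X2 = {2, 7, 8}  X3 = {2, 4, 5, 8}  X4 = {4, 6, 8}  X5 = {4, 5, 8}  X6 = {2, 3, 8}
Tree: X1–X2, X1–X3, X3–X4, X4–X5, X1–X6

A tree decomposition must satisfy three properties: every vertex lies in some bag; for every edge, both endpoints lie together in some bag; and for every vertex, the bags containing it form a connected subtree. Here bags containing vertex 5 are not connected in the tree, so the decomposition is invalid.

No — bags containing vertex 5 are not connected in the tree.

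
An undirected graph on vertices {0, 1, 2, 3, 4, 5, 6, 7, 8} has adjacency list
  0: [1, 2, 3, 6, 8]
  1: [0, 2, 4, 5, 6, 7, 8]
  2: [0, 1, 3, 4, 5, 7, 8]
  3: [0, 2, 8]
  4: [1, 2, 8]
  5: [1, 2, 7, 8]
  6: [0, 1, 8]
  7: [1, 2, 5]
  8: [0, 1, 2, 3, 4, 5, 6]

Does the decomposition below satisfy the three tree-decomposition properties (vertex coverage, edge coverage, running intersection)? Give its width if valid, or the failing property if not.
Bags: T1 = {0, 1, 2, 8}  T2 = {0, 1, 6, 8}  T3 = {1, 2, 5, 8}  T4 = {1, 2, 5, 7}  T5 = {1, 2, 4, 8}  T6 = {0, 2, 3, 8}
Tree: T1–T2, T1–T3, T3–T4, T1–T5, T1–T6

Checking the three conditions: (i) the bags cover all of {0, 1, 2, 3, 4, 5, 6, 7, 8}; (ii) for each edge, some bag contains both endpoints; (iii) the bags containing any fixed vertex form a subtree. All hold, so the decomposition is valid with width 4 − 1 = 3.

Yes; width 3.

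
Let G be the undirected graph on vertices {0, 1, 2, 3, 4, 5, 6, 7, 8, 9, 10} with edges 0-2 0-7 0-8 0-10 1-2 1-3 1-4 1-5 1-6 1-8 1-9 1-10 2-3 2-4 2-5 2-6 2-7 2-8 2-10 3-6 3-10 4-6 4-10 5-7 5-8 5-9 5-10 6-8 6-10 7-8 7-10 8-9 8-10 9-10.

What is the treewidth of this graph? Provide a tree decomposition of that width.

Treewidth 4.
Bags: B1 = {1, 2, 5, 8, 10}  B2 = {2, 5, 7, 8, 10}  B3 = {1, 2, 6, 8, 10}  B4 = {1, 5, 8, 9, 10}  B5 = {1, 2, 3, 6, 10}  B6 = {1, 2, 4, 6, 10}  B7 = {0, 2, 7, 8, 10}
Tree: B1–B2, B1–B3, B1–B4, B3–B5, B3–B6, B2–B7

Each bag holds 5 vertices, so the decomposition has width 4, which upper-bounds the treewidth. On the other hand G contains the 5-clique {1, 5, 8, 9, 10}. A clique must lie in a single bag of any decomposition, so no decomposition can have width below 4. Combining the bounds, tw(G) = 4.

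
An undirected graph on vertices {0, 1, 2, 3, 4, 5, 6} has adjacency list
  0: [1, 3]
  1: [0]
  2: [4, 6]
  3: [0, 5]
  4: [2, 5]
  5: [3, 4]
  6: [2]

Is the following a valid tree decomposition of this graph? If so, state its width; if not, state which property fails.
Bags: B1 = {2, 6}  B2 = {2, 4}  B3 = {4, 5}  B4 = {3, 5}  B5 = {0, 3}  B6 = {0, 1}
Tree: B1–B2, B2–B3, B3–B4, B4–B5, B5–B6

Yes; width 1.

Every vertex of G appears in some bag (union = {0, 1, 2, 3, 4, 5, 6}); every edge is covered by a bag; and for each vertex v the set of bags containing v is connected in the bag tree. The decomposition is therefore valid. The largest bag has 2 vertices, so the width is 1.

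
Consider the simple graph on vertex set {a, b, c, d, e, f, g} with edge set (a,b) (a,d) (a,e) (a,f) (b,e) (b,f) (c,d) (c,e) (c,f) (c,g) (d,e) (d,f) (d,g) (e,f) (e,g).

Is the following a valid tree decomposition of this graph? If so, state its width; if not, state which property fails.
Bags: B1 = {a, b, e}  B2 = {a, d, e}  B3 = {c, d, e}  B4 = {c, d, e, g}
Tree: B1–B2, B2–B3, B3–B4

No — vertex f appears in no bag.

A tree decomposition must satisfy three properties: every vertex lies in some bag; for every edge, both endpoints lie together in some bag; and for every vertex, the bags containing it form a connected subtree. Here vertex f appears in no bag, so the decomposition is invalid.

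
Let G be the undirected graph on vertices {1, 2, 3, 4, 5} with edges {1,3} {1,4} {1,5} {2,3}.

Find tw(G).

A width-1 tree decomposition is:
Bags: B1 = {1, 4}  B2 = {1, 5}  B3 = {1, 3}  B4 = {2, 3}
Tree: B1–B2, B2–B3, B3–B4
Each bag holds 2 vertices, so the decomposition has width 1, which upper-bounds the treewidth. G has an edge, so its treewidth is at least 1. Combining the bounds, tw(G) = 1.

1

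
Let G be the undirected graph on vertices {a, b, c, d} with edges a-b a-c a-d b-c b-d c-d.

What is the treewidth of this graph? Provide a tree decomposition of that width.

A single bag containing all 4 vertices is trivially a valid decomposition of width 3. For the lower bound, the 4 vertices {a, b, c, d} are pairwise adjacent, and any tree decomposition puts a clique entirely inside one bag — forcing width ≥ 3. The upper and lower bounds meet at 3, so that is the treewidth.

Treewidth 3.
Bags: B1 = {a, b, c, d}
Tree: (single bag)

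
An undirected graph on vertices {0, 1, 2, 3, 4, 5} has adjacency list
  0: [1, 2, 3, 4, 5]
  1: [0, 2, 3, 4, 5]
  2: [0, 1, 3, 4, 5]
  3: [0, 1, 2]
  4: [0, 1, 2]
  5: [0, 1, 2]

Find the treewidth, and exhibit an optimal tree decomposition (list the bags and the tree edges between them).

Treewidth 3.
One optimal decomposition is:
Bags: B1 = {0, 1, 2, 3}  B2 = {0, 1, 2, 5}  B3 = {0, 1, 2, 4}
Tree: B1–B2, B2–B3

Each bag holds 4 vertices, so the decomposition has width 3, which upper-bounds the treewidth. On the other hand G contains the 4-clique {0, 1, 2, 3}. A clique must lie in a single bag of any decomposition, so no decomposition can have width below 3. Therefore the treewidth is 3.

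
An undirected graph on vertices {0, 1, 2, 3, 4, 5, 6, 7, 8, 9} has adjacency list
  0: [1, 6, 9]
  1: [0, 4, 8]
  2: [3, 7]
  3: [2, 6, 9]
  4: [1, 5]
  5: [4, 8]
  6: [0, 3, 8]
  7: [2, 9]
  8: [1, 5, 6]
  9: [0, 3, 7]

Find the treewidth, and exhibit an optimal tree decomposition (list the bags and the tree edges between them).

Each bag holds 3 vertices, so the decomposition has width 2, which upper-bounds the treewidth. Since 2–7–9–3–2 is a cycle in G, G is not acyclic. Forests are exactly the graphs of treewidth ≤ 1, so tw(G) ≥ 2. Combining the bounds, tw(G) = 2.

Treewidth 2.
One such decomposition:
Bags: B1 = {2, 3, 7}  B2 = {3, 7, 9}  B3 = {3, 6, 9}  B4 = {0, 6, 9}  B5 = {0, 6, 8}  B6 = {0, 1, 8}  B7 = {1, 5, 8}  B8 = {1, 4, 5}
Tree: B1–B2, B2–B3, B3–B4, B4–B5, B5–B6, B6–B7, B7–B8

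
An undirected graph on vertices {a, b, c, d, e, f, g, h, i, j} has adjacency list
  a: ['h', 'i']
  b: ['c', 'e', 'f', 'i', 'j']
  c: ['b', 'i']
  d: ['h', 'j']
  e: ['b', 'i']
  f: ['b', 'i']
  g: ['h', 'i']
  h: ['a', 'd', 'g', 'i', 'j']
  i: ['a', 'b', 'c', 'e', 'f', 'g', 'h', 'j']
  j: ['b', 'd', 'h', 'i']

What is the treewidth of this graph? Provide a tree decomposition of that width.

Treewidth 2.
Bags: B1 = {h, i, j}  B2 = {g, h, i}  B3 = {b, i, j}  B4 = {a, h, i}  B5 = {b, e, i}  B6 = {d, h, j}  B7 = {b, c, i}  B8 = {b, f, i}
Tree: B1–B2, B1–B3, B1–B4, B3–B5, B1–B6, B5–B7, B7–B8

Every bag has size at most 3, so the width is 3 − 1 = 2 and tw(G) ≤ 2. For the lower bound, the 3 vertices {d, h, j} are pairwise adjacent, and any tree decomposition puts a clique entirely inside one bag — forcing width ≥ 2. Therefore the treewidth is 2.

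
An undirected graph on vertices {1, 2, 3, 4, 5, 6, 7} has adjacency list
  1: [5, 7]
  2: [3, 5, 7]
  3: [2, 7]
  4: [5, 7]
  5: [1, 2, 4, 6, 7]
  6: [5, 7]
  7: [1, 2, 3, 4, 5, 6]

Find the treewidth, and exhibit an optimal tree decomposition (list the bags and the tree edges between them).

Every bag has size at most 3, so the width is 3 − 1 = 2 and tw(G) ≤ 2. Conversely, {2, 3, 7} is a clique of size 3, and the vertices of any clique must share a bag in every tree decomposition; so some bag has ≥ 3 vertices and tw(G) ≥ 2. Combining the bounds, tw(G) = 2.

Treewidth 2.
One such decomposition:
Bags: B1 = {5, 6, 7}  B2 = {1, 5, 7}  B3 = {4, 5, 7}  B4 = {2, 5, 7}  B5 = {2, 3, 7}
Tree: B1–B2, B1–B3, B2–B4, B4–B5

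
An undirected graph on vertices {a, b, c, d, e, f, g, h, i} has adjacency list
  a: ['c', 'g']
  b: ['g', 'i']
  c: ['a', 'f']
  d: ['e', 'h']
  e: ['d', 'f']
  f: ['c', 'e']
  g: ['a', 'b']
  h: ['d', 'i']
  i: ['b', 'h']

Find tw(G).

A width-2 tree decomposition is:
Bags: B1 = {d, h, i}  B2 = {b, d, i}  B3 = {b, d, g}  B4 = {a, d, g}  B5 = {a, c, d}  B6 = {c, d, f}  B7 = {d, e, f}
Tree: B1–B2, B2–B3, B3–B4, B4–B5, B5–B6, B6–B7
The largest bag has 3 vertices, giving width 2; this decomposition certifies tw(G) ≤ 2. For the lower bound, G contains the cycle d–h–i–b–g–a–c–f–e–d, so G is not a forest; only forests have treewidth ≤ 1, hence tw(G) ≥ 2. Hence tw(G) = 2 exactly.

2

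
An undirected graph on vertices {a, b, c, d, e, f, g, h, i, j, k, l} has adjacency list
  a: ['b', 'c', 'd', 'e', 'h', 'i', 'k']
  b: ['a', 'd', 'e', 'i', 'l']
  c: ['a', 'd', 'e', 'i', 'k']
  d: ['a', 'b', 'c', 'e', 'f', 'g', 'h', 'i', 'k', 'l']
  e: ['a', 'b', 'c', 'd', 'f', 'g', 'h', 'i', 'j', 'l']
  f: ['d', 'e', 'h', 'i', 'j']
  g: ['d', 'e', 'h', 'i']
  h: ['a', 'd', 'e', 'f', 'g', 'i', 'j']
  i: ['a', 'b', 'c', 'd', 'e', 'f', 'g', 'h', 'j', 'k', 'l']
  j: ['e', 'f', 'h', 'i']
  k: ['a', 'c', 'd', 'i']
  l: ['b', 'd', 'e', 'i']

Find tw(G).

A width-4 tree decomposition is:
Bags: B1 = {a, c, d, e, i}  B2 = {a, d, e, h, i}  B3 = {a, c, d, i, k}  B4 = {a, b, d, e, i}  B5 = {d, e, g, h, i}  B6 = {d, e, f, h, i}  B7 = {b, d, e, i, l}  B8 = {e, f, h, i, j}
Tree: B1–B2, B1–B3, B1–B4, B2–B5, B2–B6, B4–B7, B6–B8
The largest bag has 5 vertices, giving width 4; this decomposition certifies tw(G) ≤ 4. On the other hand G contains the 5-clique {d, e, g, h, i}. A clique must lie in a single bag of any decomposition, so no decomposition can have width below 4. Hence tw(G) = 4 exactly.

4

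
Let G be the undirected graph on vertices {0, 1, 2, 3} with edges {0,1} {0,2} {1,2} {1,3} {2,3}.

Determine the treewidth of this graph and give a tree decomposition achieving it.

Treewidth 2.
One such decomposition:
Bags: B1 = {1, 2, 3}  B2 = {0, 1, 2}
Tree: B1–B2

The largest bag has 3 vertices, giving width 2; this decomposition certifies tw(G) ≤ 2. For the lower bound, the 3 vertices {0, 1, 2} are pairwise adjacent, and any tree decomposition puts a clique entirely inside one bag — forcing width ≥ 2. Combining the bounds, tw(G) = 2.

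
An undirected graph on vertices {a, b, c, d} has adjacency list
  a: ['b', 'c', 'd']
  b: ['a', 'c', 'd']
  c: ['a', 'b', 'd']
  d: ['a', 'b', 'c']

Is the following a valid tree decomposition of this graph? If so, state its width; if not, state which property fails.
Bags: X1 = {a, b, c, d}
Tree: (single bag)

Vertex coverage: the bags together contain {a, b, c, d}, the full vertex set. Edge coverage: each edge of G has both endpoints in at least one bag. Running intersection: for every vertex, the bags containing it form a connected subtree. All three properties hold, so this is a valid tree decomposition of width max|bag| − 1 = 3, and hence tw(G) ≤ 3.

Yes; width 3.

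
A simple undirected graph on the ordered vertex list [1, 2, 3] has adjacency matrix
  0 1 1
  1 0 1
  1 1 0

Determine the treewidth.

A width-2 tree decomposition is:
Bags: B1 = {1, 2, 3}
Tree: (single bag)
With just one bag of size 3, the width is 3 − 1 = 2, so tw(G) ≤ 2. Conversely, {1, 2, 3} is a clique of size 3, and the vertices of any clique must share a bag in every tree decomposition; so some bag has ≥ 3 vertices and tw(G) ≥ 2. Combining the bounds, tw(G) = 2.

2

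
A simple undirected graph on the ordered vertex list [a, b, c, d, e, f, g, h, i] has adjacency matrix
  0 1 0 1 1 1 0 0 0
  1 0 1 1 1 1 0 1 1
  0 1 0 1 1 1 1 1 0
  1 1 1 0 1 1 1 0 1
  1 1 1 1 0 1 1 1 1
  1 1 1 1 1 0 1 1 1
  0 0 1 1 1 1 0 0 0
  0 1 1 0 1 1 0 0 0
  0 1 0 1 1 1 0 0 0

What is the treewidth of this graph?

4

A width-4 tree decomposition is:
Bags: B1 = {b, c, d, e, f}  B2 = {b, d, e, f, i}  B3 = {a, b, d, e, f}  B4 = {b, c, e, f, h}  B5 = {c, d, e, f, g}
Tree: B1–B2, B1–B3, B1–B4, B1–B5
Each bag holds 5 vertices, so the decomposition has width 4, which upper-bounds the treewidth. Conversely, {c, d, e, f, g} is a clique of size 5, and the vertices of any clique must share a bag in every tree decomposition; so some bag has ≥ 5 vertices and tw(G) ≥ 4. Therefore the treewidth is 4.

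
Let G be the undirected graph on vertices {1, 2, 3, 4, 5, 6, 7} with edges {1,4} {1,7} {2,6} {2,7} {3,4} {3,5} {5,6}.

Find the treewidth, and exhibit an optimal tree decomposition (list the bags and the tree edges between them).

Treewidth 2.
One such decomposition:
Bags: B1 = {3, 4, 5}  B2 = {4, 5, 6}  B3 = {2, 4, 6}  B4 = {2, 4, 7}  B5 = {1, 4, 7}
Tree: B1–B2, B2–B3, B3–B4, B4–B5

Each bag holds 3 vertices, so the decomposition has width 2, which upper-bounds the treewidth. The edges 4–3–5–6–2–7–1–4 form a cycle, so G is not a tree and its treewidth is at least 2. The upper and lower bounds meet at 2, so that is the treewidth.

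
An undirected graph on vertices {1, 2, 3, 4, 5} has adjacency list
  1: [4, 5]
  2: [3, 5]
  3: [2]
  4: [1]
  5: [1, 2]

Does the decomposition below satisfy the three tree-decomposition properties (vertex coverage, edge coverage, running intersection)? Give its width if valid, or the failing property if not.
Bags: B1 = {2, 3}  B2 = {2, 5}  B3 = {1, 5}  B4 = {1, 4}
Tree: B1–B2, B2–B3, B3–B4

Yes; width 1.

Every vertex of G appears in some bag (union = {1, 2, 3, 4, 5}); every edge is covered by a bag; and for each vertex v the set of bags containing v is connected in the bag tree. The decomposition is therefore valid. The largest bag has 2 vertices, so the width is 1.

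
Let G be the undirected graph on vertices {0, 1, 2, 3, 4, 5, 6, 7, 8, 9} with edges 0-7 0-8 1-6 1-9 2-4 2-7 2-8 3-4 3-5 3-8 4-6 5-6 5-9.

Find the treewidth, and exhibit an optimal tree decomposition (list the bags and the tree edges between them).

The largest bag has 3 vertices, giving width 2; this decomposition certifies tw(G) ≤ 2. The edges 7–0–8–2–7 form a cycle, so G is not a tree and its treewidth is at least 2. The upper and lower bounds meet at 2, so that is the treewidth.

Treewidth 2.
Bags: B1 = {0, 2, 7}  B2 = {0, 2, 8}  B3 = {2, 4, 8}  B4 = {3, 4, 8}  B5 = {3, 4, 6}  B6 = {3, 5, 6}  B7 = {1, 5, 6}  B8 = {1, 5, 9}
Tree: B1–B2, B2–B3, B3–B4, B4–B5, B5–B6, B6–B7, B7–B8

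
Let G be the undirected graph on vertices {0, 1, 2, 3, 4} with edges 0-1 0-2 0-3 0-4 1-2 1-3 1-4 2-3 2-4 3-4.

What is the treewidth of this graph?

4

A width-4 tree decomposition is:
Bags: B1 = {0, 1, 2, 3, 4}
Tree: (single bag)
With just one bag of size 5, the width is 5 − 1 = 4, so tw(G) ≤ 4. Conversely, {0, 1, 2, 3, 4} is a clique of size 5, and the vertices of any clique must share a bag in every tree decomposition; so some bag has ≥ 5 vertices and tw(G) ≥ 4. Combining the bounds, tw(G) = 4.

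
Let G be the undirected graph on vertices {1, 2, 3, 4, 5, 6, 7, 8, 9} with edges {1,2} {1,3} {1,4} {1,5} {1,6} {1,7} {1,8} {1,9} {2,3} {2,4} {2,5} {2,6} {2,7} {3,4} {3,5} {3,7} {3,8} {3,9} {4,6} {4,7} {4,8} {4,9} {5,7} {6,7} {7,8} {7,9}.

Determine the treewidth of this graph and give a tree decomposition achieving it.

The largest bag has 5 vertices, giving width 4; this decomposition certifies tw(G) ≤ 4. On the other hand G contains the 5-clique {1, 3, 4, 7, 8}. A clique must lie in a single bag of any decomposition, so no decomposition can have width below 4. Therefore the treewidth is 4.

Treewidth 4.
One optimal decomposition is:
Bags: B1 = {1, 3, 4, 7, 9}  B2 = {1, 2, 3, 4, 7}  B3 = {1, 2, 4, 6, 7}  B4 = {1, 2, 3, 5, 7}  B5 = {1, 3, 4, 7, 8}
Tree: B1–B2, B2–B3, B2–B4, B2–B5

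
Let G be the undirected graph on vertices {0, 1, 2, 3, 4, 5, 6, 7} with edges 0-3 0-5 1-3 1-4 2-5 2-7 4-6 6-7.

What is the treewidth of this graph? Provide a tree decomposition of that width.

Each bag holds 3 vertices, so the decomposition has width 2, which upper-bounds the treewidth. For the lower bound, G contains the cycle 4–6–7–2–5–0–3–1–4, so G is not a forest; only forests have treewidth ≤ 1, hence tw(G) ≥ 2. The upper and lower bounds meet at 2, so that is the treewidth.

Treewidth 2.
One optimal decomposition is:
Bags: B1 = {4, 6, 7}  B2 = {2, 4, 7}  B3 = {2, 4, 5}  B4 = {0, 4, 5}  B5 = {0, 3, 4}  B6 = {1, 3, 4}
Tree: B1–B2, B2–B3, B3–B4, B4–B5, B5–B6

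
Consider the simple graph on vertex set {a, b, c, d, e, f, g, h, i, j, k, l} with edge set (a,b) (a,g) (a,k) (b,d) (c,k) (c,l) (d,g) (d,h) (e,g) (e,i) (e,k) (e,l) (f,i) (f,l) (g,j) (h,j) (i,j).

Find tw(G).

A width-3 tree decomposition is:
Bags: B1 = {c, f, i, l}  B2 = {c, e, i, l}  B3 = {c, e, i, k}  B4 = {e, i, j, k}  B5 = {e, g, j, k}  B6 = {a, g, j, k}  B7 = {a, g, h, j}  B8 = {a, d, g, h}  B9 = {a, b, d, h}
Tree: B1–B2, B2–B3, B3–B4, B4–B5, B5–B6, B6–B7, B7–B8, B8–B9
Each bag holds 4 vertices, so the decomposition has width 3, which upper-bounds the treewidth. For the lower bound: the 4 vertex sets {c,f,l}, {i}, {e}, {a,g,j,k} are disjoint, each induces a connected subgraph, and every pair is joined by at least one edge of G. Contracting each set to a single vertex therefore yields K_{4} as a minor, and since treewidth is minor-monotone, tw(G) ≥ tw(K_{4}) = 3. Combining the bounds, tw(G) = 3.

3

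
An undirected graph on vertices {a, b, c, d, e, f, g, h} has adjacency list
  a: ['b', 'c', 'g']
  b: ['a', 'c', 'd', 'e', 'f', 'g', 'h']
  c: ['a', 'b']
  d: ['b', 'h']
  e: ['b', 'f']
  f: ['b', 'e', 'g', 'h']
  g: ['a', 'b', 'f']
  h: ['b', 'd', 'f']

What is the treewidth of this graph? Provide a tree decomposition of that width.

Each bag holds 3 vertices, so the decomposition has width 2, which upper-bounds the treewidth. Conversely, {b, d, h} is a clique of size 3, and the vertices of any clique must share a bag in every tree decomposition; so some bag has ≥ 3 vertices and tw(G) ≥ 2. Combining the bounds, tw(G) = 2.

Treewidth 2.
One such decomposition:
Bags: B1 = {b, f, h}  B2 = {b, f, g}  B3 = {a, b, g}  B4 = {b, e, f}  B5 = {a, b, c}  B6 = {b, d, h}
Tree: B1–B2, B2–B3, B1–B4, B3–B5, B1–B6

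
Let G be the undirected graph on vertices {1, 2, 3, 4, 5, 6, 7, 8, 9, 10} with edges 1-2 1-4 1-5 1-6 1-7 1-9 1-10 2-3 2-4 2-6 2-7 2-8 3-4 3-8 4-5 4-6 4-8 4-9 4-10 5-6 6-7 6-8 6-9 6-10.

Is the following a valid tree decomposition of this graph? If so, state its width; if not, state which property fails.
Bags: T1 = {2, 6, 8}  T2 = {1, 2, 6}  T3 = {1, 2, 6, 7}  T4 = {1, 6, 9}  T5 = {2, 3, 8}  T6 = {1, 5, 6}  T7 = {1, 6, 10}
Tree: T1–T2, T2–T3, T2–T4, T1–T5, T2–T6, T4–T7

No — vertex 4 appears in no bag.

A tree decomposition must satisfy three properties: every vertex lies in some bag; for every edge, both endpoints lie together in some bag; and for every vertex, the bags containing it form a connected subtree. Here vertex 4 appears in no bag, so the decomposition is invalid.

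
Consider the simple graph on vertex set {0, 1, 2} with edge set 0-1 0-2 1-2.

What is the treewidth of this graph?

A width-2 tree decomposition is:
Bags: B1 = {0, 1, 2}
Tree: (single bag)
A single bag containing all 3 vertices is trivially a valid decomposition of width 2. On the other hand G contains the 3-clique {0, 1, 2}. A clique must lie in a single bag of any decomposition, so no decomposition can have width below 2. The upper and lower bounds meet at 2, so that is the treewidth.

2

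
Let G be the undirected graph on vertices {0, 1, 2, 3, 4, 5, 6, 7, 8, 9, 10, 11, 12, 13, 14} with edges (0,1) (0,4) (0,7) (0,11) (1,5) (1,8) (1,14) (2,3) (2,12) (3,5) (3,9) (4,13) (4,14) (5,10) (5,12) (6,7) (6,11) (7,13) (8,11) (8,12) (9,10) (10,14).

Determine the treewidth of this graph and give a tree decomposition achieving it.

Each bag holds 4 vertices, so the decomposition has width 3, which upper-bounds the treewidth. For the lower bound: the 4 vertex sets {6,7,13}, {4}, {0}, {1,8,11,14} are disjoint, each induces a connected subgraph, and every pair is joined by at least one edge of G. Contracting each set to a single vertex therefore yields K_{4} as a minor, and since treewidth is minor-monotone, tw(G) ≥ tw(K_{4}) = 3. Therefore the treewidth is 3.

Treewidth 3.
One such decomposition:
Bags: B1 = {4, 6, 7, 13}  B2 = {0, 4, 6, 7}  B3 = {0, 4, 6, 11}  B4 = {0, 4, 11, 14}  B5 = {0, 1, 11, 14}  B6 = {1, 8, 11, 14}  B7 = {1, 8, 10, 14}  B8 = {1, 5, 8, 10}  B9 = {5, 8, 10, 12}  B10 = {5, 9, 10, 12}  B11 = {3, 5, 9, 12}  B12 = {2, 3, 9, 12}
Tree: B1–B2, B2–B3, B3–B4, B4–B5, B5–B6, B6–B7, B7–B8, B8–B9, B9–B10, B10–B11, B11–B12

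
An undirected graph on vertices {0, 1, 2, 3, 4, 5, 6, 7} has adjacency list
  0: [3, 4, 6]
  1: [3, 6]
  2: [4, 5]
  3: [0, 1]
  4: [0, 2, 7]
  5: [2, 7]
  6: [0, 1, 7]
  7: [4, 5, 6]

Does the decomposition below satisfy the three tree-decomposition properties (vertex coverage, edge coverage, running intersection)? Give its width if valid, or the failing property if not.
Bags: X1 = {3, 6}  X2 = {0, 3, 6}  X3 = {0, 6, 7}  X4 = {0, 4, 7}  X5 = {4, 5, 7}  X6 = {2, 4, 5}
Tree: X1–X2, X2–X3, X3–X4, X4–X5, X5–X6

A tree decomposition must satisfy three properties: every vertex lies in some bag; for every edge, both endpoints lie together in some bag; and for every vertex, the bags containing it form a connected subtree. Here vertex 1 appears in no bag, so the decomposition is invalid.

No — vertex 1 appears in no bag.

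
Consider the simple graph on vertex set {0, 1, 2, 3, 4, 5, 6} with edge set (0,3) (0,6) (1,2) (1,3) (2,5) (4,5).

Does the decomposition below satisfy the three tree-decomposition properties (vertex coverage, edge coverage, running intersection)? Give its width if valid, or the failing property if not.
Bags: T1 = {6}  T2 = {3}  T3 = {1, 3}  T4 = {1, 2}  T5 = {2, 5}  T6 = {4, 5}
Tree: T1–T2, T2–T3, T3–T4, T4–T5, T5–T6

A tree decomposition must satisfy three properties: every vertex lies in some bag; for every edge, both endpoints lie together in some bag; and for every vertex, the bags containing it form a connected subtree. Here vertex 0 appears in no bag, so the decomposition is invalid.

No — vertex 0 appears in no bag.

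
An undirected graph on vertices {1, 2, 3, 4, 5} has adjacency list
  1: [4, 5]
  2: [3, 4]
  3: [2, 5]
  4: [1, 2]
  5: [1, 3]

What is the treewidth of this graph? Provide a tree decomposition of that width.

Every bag has size at most 3, so the width is 3 − 1 = 2 and tw(G) ≤ 2. Since 1–5–3–2–4–1 is a cycle in G, G is not acyclic. Forests are exactly the graphs of treewidth ≤ 1, so tw(G) ≥ 2. Therefore the treewidth is 2.

Treewidth 2.
One optimal decomposition is:
Bags: B1 = {1, 3, 5}  B2 = {1, 2, 3}  B3 = {1, 2, 4}
Tree: B1–B2, B2–B3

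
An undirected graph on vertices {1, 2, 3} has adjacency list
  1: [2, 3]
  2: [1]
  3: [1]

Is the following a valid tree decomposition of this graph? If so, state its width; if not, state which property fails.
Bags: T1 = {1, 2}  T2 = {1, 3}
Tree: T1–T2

Checking the three conditions: (i) the bags cover all of {1, 2, 3}; (ii) for each edge, some bag contains both endpoints; (iii) the bags containing any fixed vertex form a subtree. All hold, so the decomposition is valid with width 2 − 1 = 1.

Yes; width 1.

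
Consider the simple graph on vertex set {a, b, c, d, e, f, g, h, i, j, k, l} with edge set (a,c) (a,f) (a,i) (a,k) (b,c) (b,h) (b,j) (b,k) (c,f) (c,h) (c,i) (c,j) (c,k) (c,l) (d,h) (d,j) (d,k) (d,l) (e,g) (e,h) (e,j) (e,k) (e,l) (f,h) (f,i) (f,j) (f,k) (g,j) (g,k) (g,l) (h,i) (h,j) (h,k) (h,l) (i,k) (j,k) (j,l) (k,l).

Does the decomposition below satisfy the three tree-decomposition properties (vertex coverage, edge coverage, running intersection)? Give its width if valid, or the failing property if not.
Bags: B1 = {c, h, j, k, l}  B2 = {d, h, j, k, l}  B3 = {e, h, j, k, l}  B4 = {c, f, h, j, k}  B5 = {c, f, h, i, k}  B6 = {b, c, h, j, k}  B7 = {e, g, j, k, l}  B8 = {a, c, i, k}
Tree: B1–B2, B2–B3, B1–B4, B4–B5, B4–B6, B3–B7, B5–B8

No — edge (f,a) lies in no bag.

A tree decomposition must satisfy three properties: every vertex lies in some bag; for every edge, both endpoints lie together in some bag; and for every vertex, the bags containing it form a connected subtree. Here edge (f,a) lies in no bag, so the decomposition is invalid.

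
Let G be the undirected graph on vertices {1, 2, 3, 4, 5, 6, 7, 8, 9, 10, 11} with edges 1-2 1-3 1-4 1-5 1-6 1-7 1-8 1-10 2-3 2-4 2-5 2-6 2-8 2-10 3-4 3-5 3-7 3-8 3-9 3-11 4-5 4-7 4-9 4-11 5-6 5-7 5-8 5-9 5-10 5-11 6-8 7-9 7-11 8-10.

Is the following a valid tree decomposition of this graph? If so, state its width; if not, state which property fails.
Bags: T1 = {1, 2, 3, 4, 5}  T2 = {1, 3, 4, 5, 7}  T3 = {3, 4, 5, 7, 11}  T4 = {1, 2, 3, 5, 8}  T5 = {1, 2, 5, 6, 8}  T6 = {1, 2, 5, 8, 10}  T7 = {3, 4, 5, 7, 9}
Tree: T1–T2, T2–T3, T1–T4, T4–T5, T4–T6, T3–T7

Checking the three conditions: (i) the bags cover all of {1, 2, 3, 4, 5, 6, 7, 8, 9, 10, 11}; (ii) for each edge, some bag contains both endpoints; (iii) the bags containing any fixed vertex form a subtree. All hold, so the decomposition is valid with width 5 − 1 = 4.

Yes; width 4.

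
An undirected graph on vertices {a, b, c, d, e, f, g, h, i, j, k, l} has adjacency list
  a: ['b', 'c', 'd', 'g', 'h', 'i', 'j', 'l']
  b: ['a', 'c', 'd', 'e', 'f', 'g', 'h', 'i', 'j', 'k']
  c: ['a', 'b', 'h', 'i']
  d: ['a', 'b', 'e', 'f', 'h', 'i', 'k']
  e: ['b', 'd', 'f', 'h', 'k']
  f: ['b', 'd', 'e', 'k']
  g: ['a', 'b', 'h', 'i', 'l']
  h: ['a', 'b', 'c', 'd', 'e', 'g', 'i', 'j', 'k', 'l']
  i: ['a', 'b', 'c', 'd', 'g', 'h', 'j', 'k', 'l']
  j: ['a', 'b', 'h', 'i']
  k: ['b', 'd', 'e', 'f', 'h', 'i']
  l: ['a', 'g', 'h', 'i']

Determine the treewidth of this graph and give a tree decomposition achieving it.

Each bag holds 5 vertices, so the decomposition has width 4, which upper-bounds the treewidth. For the lower bound, the 5 vertices {a, g, h, i, l} are pairwise adjacent, and any tree decomposition puts a clique entirely inside one bag — forcing width ≥ 4. Combining the bounds, tw(G) = 4.

Treewidth 4.
Bags: B1 = {a, b, h, i, j}  B2 = {a, b, g, h, i}  B3 = {a, b, c, h, i}  B4 = {a, g, h, i, l}  B5 = {a, b, d, h, i}  B6 = {b, d, h, i, k}  B7 = {b, d, e, h, k}  B8 = {b, d, e, f, k}
Tree: B1–B2, B1–B3, B2–B4, B3–B5, B5–B6, B6–B7, B7–B8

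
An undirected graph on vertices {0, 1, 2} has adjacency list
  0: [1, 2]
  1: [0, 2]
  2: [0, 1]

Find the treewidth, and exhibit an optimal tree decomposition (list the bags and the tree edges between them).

Treewidth 2.
One such decomposition:
Bags: B1 = {0, 1, 2}
Tree: (single bag)

A single bag containing all 3 vertices is trivially a valid decomposition of width 2. For the lower bound, the 3 vertices {0, 1, 2} are pairwise adjacent, and any tree decomposition puts a clique entirely inside one bag — forcing width ≥ 2. Therefore the treewidth is 2.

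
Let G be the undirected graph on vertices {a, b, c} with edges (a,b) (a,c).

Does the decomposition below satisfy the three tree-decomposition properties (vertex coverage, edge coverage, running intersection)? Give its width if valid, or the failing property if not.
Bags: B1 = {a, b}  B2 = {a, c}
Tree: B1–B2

Vertex coverage: the bags together contain {a, b, c}, the full vertex set. Edge coverage: each edge of G has both endpoints in at least one bag. Running intersection: for every vertex, the bags containing it form a connected subtree. All three properties hold, so this is a valid tree decomposition of width max|bag| − 1 = 1, and hence tw(G) ≤ 1.

Yes; width 1.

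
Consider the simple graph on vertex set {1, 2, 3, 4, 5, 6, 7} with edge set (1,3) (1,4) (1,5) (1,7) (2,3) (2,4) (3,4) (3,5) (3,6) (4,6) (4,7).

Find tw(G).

A width-2 tree decomposition is:
Bags: B1 = {1, 3, 5}  B2 = {1, 3, 4}  B3 = {3, 4, 6}  B4 = {2, 3, 4}  B5 = {1, 4, 7}
Tree: B1–B2, B2–B3, B3–B4, B2–B5
Every bag has size at most 3, so the width is 3 − 1 = 2 and tw(G) ≤ 2. For the lower bound, the 3 vertices {1, 3, 4} are pairwise adjacent, and any tree decomposition puts a clique entirely inside one bag — forcing width ≥ 2. Hence tw(G) = 2 exactly.

2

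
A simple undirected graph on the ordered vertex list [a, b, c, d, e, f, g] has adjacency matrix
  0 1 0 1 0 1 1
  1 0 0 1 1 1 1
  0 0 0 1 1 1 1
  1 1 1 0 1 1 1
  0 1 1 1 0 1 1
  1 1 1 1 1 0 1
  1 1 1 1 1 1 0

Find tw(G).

4

A width-4 tree decomposition is:
Bags: B1 = {b, d, e, f, g}  B2 = {a, b, d, f, g}  B3 = {c, d, e, f, g}
Tree: B1–B2, B1–B3
Every bag has size at most 5, so the width is 5 − 1 = 4 and tw(G) ≤ 4. On the other hand G contains the 5-clique {c, d, e, f, g}. A clique must lie in a single bag of any decomposition, so no decomposition can have width below 4. Therefore the treewidth is 4.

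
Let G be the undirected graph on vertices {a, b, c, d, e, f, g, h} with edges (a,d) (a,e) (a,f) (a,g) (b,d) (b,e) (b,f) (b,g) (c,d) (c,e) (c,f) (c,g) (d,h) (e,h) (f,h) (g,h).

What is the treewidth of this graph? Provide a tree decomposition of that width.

Treewidth 4.
One such decomposition:
Bags: B1 = {b, d, e, f, g}  B2 = {c, d, e, f, g}  B3 = {a, d, e, f, g}  B4 = {d, e, f, g, h}
Tree: B1–B2, B2–B3, B3–B4

The largest bag has 5 vertices, giving width 4; this decomposition certifies tw(G) ≤ 4. For the lower bound: the 5 vertex sets {b,e}, {c,d}, {a,f}, {g}, {h} are disjoint, each induces a connected subgraph, and every pair is joined by at least one edge of G. Contracting each set to a single vertex therefore yields K_{5} as a minor, and since treewidth is minor-monotone, tw(G) ≥ tw(K_{5}) = 4. Hence tw(G) = 4 exactly.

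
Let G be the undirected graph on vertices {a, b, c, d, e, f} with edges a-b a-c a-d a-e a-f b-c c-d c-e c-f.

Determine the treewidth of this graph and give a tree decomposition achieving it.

Treewidth 2.
Bags: B1 = {a, c, d}  B2 = {a, c, f}  B3 = {a, b, c}  B4 = {a, c, e}
Tree: B1–B2, B1–B3, B3–B4

Each bag holds 3 vertices, so the decomposition has width 2, which upper-bounds the treewidth. For the lower bound, the 3 vertices {a, c, d} are pairwise adjacent, and any tree decomposition puts a clique entirely inside one bag — forcing width ≥ 2. Hence tw(G) = 2 exactly.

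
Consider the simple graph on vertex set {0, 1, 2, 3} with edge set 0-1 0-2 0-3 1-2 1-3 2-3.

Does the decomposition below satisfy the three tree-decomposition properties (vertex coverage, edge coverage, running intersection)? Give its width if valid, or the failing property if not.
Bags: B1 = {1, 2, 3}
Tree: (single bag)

No — vertex 0 appears in no bag.

A tree decomposition must satisfy three properties: every vertex lies in some bag; for every edge, both endpoints lie together in some bag; and for every vertex, the bags containing it form a connected subtree. Here vertex 0 appears in no bag, so the decomposition is invalid.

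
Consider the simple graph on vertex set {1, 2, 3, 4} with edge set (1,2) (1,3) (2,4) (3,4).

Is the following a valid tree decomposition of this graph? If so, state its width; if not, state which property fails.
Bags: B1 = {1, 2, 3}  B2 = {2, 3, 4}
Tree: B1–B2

Yes; width 2.

Every vertex of G appears in some bag (union = {1, 2, 3, 4}); every edge is covered by a bag; and for each vertex v the set of bags containing v is connected in the bag tree. The decomposition is therefore valid. The largest bag has 3 vertices, so the width is 2.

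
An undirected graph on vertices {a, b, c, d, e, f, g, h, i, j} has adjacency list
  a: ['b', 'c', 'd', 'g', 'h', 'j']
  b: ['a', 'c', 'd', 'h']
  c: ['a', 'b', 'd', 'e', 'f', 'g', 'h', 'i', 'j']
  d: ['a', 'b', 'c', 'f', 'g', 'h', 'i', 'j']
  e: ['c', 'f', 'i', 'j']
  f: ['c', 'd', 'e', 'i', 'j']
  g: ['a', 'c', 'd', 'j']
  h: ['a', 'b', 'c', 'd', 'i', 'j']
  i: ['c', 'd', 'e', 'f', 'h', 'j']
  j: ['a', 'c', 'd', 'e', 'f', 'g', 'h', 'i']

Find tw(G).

4

A width-4 tree decomposition is:
Bags: B1 = {c, d, h, i, j}  B2 = {a, c, d, h, j}  B3 = {c, d, f, i, j}  B4 = {a, c, d, g, j}  B5 = {c, e, f, i, j}  B6 = {a, b, c, d, h}
Tree: B1–B2, B1–B3, B2–B4, B3–B5, B2–B6
Each bag holds 5 vertices, so the decomposition has width 4, which upper-bounds the treewidth. For the lower bound, the 5 vertices {a, c, d, g, j} are pairwise adjacent, and any tree decomposition puts a clique entirely inside one bag — forcing width ≥ 4. The upper and lower bounds meet at 4, so that is the treewidth.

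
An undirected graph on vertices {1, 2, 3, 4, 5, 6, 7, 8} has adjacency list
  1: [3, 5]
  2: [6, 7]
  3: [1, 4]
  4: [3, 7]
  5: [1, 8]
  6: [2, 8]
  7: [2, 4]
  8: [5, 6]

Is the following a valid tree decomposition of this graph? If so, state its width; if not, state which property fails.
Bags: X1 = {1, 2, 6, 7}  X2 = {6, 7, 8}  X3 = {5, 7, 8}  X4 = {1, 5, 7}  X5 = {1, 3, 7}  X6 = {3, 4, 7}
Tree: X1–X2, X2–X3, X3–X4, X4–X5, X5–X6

No — bags containing vertex 1 are not connected in the tree.

A tree decomposition must satisfy three properties: every vertex lies in some bag; for every edge, both endpoints lie together in some bag; and for every vertex, the bags containing it form a connected subtree. Here bags containing vertex 1 are not connected in the tree, so the decomposition is invalid.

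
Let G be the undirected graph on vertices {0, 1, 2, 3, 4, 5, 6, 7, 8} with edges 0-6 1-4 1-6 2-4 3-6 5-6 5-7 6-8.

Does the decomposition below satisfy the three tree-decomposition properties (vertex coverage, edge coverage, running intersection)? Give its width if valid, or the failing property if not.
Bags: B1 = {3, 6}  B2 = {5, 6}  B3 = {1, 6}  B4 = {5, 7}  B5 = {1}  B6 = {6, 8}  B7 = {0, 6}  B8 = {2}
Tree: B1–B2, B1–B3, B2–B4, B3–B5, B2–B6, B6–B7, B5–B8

A tree decomposition must satisfy three properties: every vertex lies in some bag; for every edge, both endpoints lie together in some bag; and for every vertex, the bags containing it form a connected subtree. Here vertex 4 appears in no bag, so the decomposition is invalid.

No — vertex 4 appears in no bag.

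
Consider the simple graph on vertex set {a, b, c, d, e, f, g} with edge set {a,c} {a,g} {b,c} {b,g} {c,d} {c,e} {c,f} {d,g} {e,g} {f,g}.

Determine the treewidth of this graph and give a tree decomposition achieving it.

Treewidth 2.
One optimal decomposition is:
Bags: B1 = {b, c, g}  B2 = {c, d, g}  B3 = {c, f, g}  B4 = {a, c, g}  B5 = {c, e, g}
Tree: B1–B2, B2–B3, B3–B4, B4–B5

Each bag holds 3 vertices, so the decomposition has width 2, which upper-bounds the treewidth. The edges g–b–c–d–g form a cycle, so G is not a tree and its treewidth is at least 2. Combining the bounds, tw(G) = 2.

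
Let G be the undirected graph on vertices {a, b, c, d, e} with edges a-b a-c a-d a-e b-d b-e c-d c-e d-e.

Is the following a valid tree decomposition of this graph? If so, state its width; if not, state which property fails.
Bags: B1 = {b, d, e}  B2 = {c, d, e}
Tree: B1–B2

No — vertex a appears in no bag.

A tree decomposition must satisfy three properties: every vertex lies in some bag; for every edge, both endpoints lie together in some bag; and for every vertex, the bags containing it form a connected subtree. Here vertex a appears in no bag, so the decomposition is invalid.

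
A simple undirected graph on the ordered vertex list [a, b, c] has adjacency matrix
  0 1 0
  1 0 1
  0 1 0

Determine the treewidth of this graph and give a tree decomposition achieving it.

Treewidth 1.
One optimal decomposition is:
Bags: B1 = {b, c}  B2 = {a, b}
Tree: B1–B2

Each bag holds 2 vertices, so the decomposition has width 1, which upper-bounds the treewidth. Any graph with an edge has treewidth ≥ 1, and G has the edge c–b. Therefore the treewidth is 1.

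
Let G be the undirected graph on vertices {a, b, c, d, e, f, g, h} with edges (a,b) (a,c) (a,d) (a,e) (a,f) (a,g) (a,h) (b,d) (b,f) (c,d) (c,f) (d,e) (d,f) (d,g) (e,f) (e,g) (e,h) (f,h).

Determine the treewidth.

3

A width-3 tree decomposition is:
Bags: B1 = {a, b, d, f}  B2 = {a, d, e, f}  B3 = {a, e, f, h}  B4 = {a, c, d, f}  B5 = {a, d, e, g}
Tree: B1–B2, B2–B3, B1–B4, B2–B5
The largest bag has 4 vertices, giving width 3; this decomposition certifies tw(G) ≤ 3. For the lower bound, the 4 vertices {a, d, e, g} are pairwise adjacent, and any tree decomposition puts a clique entirely inside one bag — forcing width ≥ 3. Therefore the treewidth is 3.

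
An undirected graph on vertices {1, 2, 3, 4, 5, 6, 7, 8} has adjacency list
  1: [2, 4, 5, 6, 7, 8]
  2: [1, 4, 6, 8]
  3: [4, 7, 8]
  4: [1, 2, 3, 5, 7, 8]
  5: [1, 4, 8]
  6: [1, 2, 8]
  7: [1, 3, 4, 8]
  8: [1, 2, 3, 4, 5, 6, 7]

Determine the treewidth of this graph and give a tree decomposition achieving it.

Treewidth 3.
One such decomposition:
Bags: B1 = {1, 4, 7, 8}  B2 = {1, 2, 4, 8}  B3 = {1, 4, 5, 8}  B4 = {3, 4, 7, 8}  B5 = {1, 2, 6, 8}
Tree: B1–B2, B2–B3, B1–B4, B2–B5

Every bag has size at most 4, so the width is 4 − 1 = 3 and tw(G) ≤ 3. On the other hand G contains the 4-clique {1, 2, 4, 8}. A clique must lie in a single bag of any decomposition, so no decomposition can have width below 3. Hence tw(G) = 3 exactly.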